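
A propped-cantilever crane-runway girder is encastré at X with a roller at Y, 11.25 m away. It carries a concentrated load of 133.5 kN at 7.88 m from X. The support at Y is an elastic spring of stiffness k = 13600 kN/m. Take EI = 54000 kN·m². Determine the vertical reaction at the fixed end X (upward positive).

R_X = 58.82 kN

Release the roller at Y. Primary structure: cantilever fixed at X.
Primary-structure tip deflection at Y by superposition:
  point load 133.5 at a = 7.88: Pa²(3L − a)/(6EI) = 35742/EI
Flexibility coefficient — unit upward force at Y: δ_{YY} = L³/(3EI) = 474.6/EI.
With EI = 54000 kN·m²: δ_0 = 0.66189 m and δ_{YY} = 0.008789 m/kN.
Compatibility — the spring shortens by R_Y/k under the reaction it provides: δ_0 − R_Y·δ_{YY} = R_Y/k. With 1/k = 0.000074 m/kN, R_Y = δ_0 / (δ_{YY} + 1/k) = 0.66189 / (0.008789 + 0.000074) = 74.68 kN.
Vertical equilibrium: R_X = ΣP − R_Y = 133.5 − 74.68 = 58.82 kN.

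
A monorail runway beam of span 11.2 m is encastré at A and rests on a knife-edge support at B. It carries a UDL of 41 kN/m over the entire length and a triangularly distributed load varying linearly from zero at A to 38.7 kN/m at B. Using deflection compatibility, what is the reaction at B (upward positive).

Choose R_B as the redundant. The primary structure is the cantilever fixed at A.
Deflection at B on the released cantilever, summing each load's contribution:
  UDL 41: wL⁴/(8EI) = 80643/EI
  triangular load, peak 38.7 at the free end: 11w₀L⁴/(120EI) = 55821/EI
  δ_0 = 136463/EI
Flexibility coefficient — unit upward force at B: δ_{BB} = L³/(3EI) = 468.3/EI.
Compatibility at B: δ_0 − R_B·δ_{BB} = 0, so R_B = 136463/468.3 = 291.4 kN.

R_B = 291.4 kN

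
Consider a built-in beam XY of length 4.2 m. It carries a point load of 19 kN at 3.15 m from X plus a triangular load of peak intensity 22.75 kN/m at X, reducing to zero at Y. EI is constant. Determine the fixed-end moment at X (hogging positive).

M_X = 23.81 kN·m

Take the two fixed-end moments M_X, M_Y as redundants; the released structure is the simple span XY.
Simple-span end rotations at X and Y under the given loads:
  at X: point load 19 at a = 3.15: Pab(L + b)/(6LEI) = 13.09/EI
  at Y: point load 19 at a = 3.15: Pab(L + a)/(6LEI) = 18.33/EI
  at X: triangular load, peak 22.75: w₀L³/(45EI) = 37.46/EI
  at Y: triangular load, peak 22.75: 7w₀L³/(360EI) = 32.77/EI
  θ_X0 = 50.55/EI,  θ_Y0 = 51.1/EI
Flexibility coefficients: a unit moment at one end gives L/(3EI) there and L/(6EI) at the far end, so f₁₁ = f₂₂ = 1.4/EI and f₁₂ = f₂₁ = 0.7/EI.
Compatibility — zero rotation at each built-in end:
  1.4 M_X + 0.7 M_Y = 50.55
  0.7 M_X + 1.4 M_Y = 51.1
Solving the pair gives M_X = 23.81 kN·m and M_Y = 24.6 kN·m (hogging).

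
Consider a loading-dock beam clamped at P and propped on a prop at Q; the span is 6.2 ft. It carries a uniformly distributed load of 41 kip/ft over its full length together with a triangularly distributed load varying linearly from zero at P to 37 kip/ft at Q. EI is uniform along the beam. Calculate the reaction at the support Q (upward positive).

Release the roller at Q. Primary structure: cantilever fixed at P.
Free-end deflection of the primary structure under the applied loading (downward +):
  UDL 41: wL⁴/(8EI) = 7573/EI
  triangular load, peak 37 at the free end: 11w₀L⁴/(120EI) = 5012/EI
  δ_0 = 12585/EI
Flexibility coefficient — unit upward force at Q: δ_{QQ} = L³/(3EI) = 79.44/EI.
The prop prevents deflection at Q: R_Q = δ_0/δ_{QQ} = 12585/79.44 = 158.4 kip.

R_Q = 158.4 kip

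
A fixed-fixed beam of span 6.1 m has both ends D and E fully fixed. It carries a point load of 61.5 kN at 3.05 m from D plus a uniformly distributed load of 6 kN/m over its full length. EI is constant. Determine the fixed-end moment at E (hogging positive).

M_E = 65.5 kN·m

Take the two fixed-end moments M_D, M_E as redundants; the released structure is the simple span DE.
Simple-span end rotations at D and E under the given loads:
  at D: point load 61.5 at a = 3.05: Pab(L + b)/(6LEI) = 143/EI
  at E: point load 61.5 at a = 3.05: Pab(L + a)/(6LEI) = 143/EI
  at D: UDL 6: wL³/(24EI) = 56.75/EI
  at E: UDL 6: wL³/(24EI) = 56.75/EI
  θ_D0 = 199.8/EI,  θ_E0 = 199.8/EI
Flexibility coefficients: a unit moment at one end gives L/(3EI) there and L/(6EI) at the far end, so f₁₁ = f₂₂ = 2.033/EI and f₁₂ = f₂₁ = 1.017/EI.
Compatibility — zero rotation at each built-in end:
  2.033 M_D + 1.017 M_E = 199.8
  1.017 M_D + 2.033 M_E = 199.8
Solving the pair gives M_D = 65.5 kN·m and M_E = 65.5 kN·m (hogging).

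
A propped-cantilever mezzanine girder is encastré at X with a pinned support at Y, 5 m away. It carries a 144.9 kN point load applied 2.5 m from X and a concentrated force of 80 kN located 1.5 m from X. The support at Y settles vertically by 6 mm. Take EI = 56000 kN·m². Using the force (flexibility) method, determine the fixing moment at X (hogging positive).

M_X = 247.6 kN·m

Take the reaction at Y as the redundant and release it; the primary structure is a cantilever fixed at X.
Downward deflection at the released point Y due to the loads:
  point load 144.9 at a = 2.5: Pa²(3L − a)/(6EI) = 1887/EI
  point load 80 at a = 1.5: Pa²(3L − a)/(6EI) = 405/EI
  δ_0 = 2292/EI
Flexibility coefficient — unit upward force at Y: δ_{YY} = L³/(3EI) = 41.67/EI.
With EI = 56000 kN·m²: δ_0 = 0.040924 m and δ_{YY} = 0.000744 m/kN.
Compatibility — the beam at Y must follow the support down by 0.006 m: δ_0 − R_Y·δ_{YY} = 0.006, so R_Y = (0.040924 − 0.006)/0.000744 = 46.94 kN.
Moment equilibrium about X: M_X = Σ(load moments about X) − R_Y·L = 482.2 − 46.94×5 = 247.6 kN·m.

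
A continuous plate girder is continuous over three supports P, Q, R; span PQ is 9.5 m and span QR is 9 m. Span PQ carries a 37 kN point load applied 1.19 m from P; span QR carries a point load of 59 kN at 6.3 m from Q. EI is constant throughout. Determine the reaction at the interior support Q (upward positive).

R_Q = 32.37 kN

Insert a hinge at Q; M_Q is the redundant, and each span becomes simply supported.
End slopes at the hinge Q, treating each span as simply supported:
  span PQ: point load 37 at a = 1.19: Pab(L + a)/(6LEI) = 68.62/EI
  span QR: point load 59 at a = 6.3: Pab(L + b)/(6LEI) = 217.4/EI
  relative rotation θ_0 = (68.62 + 217.4)/EI = 286.1/EI
A unit hogging moment at Q produces rotation L₁/(3EI) + L₂/(3EI) = 6.167/EI.
Compatibility: M_Q·(L₁+L₂)/(3EI) = θ_0, giving M_Q = 46.39 kN·m (hogging).
Span PQ, ΣM about P with M_Q applied at Q: R_Q^{PQ}·9.5 = 44.03 + 46.39, so R_Q^{PQ} = 9.518 kN and R_P = 37 − 9.518 = 27.48 kN.
Span QR, ΣM about R: R_Q^{QR}·9 = 159.3 + 46.39, so R_Q^{QR} = 22.85 kN and R_R = 59 − 22.85 = 36.15 kN.
R_Q = 9.518 + 22.85 = 32.37 kN.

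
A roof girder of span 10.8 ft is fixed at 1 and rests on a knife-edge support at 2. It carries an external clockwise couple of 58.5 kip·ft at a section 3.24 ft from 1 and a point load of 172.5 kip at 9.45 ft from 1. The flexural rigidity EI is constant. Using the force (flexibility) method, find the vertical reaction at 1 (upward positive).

R_1 = 28.03 kip

Release the roller at 2. Primary structure: cantilever fixed at 1.
Primary-structure tip deflection at 2 by superposition:
  clockwise couple 58.5 at a = 3.24: M₀a(2L − a)/(2EI) = 1740/EI
  point load 172.5 at a = 9.45: Pa²(3L − a)/(6EI) = 58923/EI
  δ_0 = 60663/EI
Flexibility coefficient — unit upward force at 2: δ_{22} = L³/(3EI) = 419.9/EI.
Compatibility at 2: δ_0 − R_2·δ_{22} = 0, so R_2 = 60663/419.9 = 144.5 kip.
Vertical equilibrium: R_1 = ΣP − R_2 = 172.5 − 144.5 = 28.03 kip.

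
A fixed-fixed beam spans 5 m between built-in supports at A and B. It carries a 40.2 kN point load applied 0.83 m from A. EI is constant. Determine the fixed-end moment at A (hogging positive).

M_A = 23.21 kN·m

Take the two fixed-end moments M_A, M_B as redundants; the released structure is the simple span AB.
Simple-span end rotations at A and B under the given loads:
  at A: point load 40.2 at a = 0.83: Pab(L + b)/(6LEI) = 42.53/EI
  at B: point load 40.2 at a = 0.83: Pab(L + a)/(6LEI) = 27.04/EI
  θ_A0 = 42.53/EI,  θ_B0 = 27.04/EI
Flexibility coefficients: a unit moment at one end gives L/(3EI) there and L/(6EI) at the far end, so f₁₁ = f₂₂ = 1.667/EI and f₁₂ = f₂₁ = 0.8333/EI.
Compatibility — zero rotation at each built-in end:
  1.667 M_A + 0.8333 M_B = 42.53
  0.8333 M_A + 1.667 M_B = 27.04
Solving the pair gives M_A = 23.21 kN·m and M_B = 4.619 kN·m (hogging).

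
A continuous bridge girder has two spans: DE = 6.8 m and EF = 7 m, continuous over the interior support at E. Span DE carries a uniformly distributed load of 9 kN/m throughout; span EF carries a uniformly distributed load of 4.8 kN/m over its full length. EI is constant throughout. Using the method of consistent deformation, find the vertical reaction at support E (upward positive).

Take M_E as the redundant. Released structure: two simple spans DE and EF with a hinge at E.
Rotations at E on the released spans (each span's end-slope, ×1/EI):
  span DE: UDL 9: wL³/(24EI) = 117.9/EI
  span EF: UDL 4.8: wL³/(24EI) = 68.6/EI
  relative rotation θ_0 = (117.9 + 68.6)/EI = 186.5/EI
A unit hogging moment at E produces rotation L₁/(3EI) + L₂/(3EI) = 4.6/EI.
Compatibility: M_E·(L₁+L₂)/(3EI) = θ_0, giving M_E = 40.55 kN·m (hogging).
Span DE, ΣM about D with M_E applied at E: R_E^{DE}·6.8 = 208.1 + 40.55, so R_E^{DE} = 36.56 kN and R_D = 61.2 − 36.56 = 24.64 kN.
Span EF, ΣM about F: R_E^{EF}·7 = 117.6 + 40.55, so R_E^{EF} = 22.59 kN and R_F = 33.6 − 22.59 = 11.01 kN.
R_E = 36.56 + 22.59 = 59.15 kN.

R_E = 59.15 kN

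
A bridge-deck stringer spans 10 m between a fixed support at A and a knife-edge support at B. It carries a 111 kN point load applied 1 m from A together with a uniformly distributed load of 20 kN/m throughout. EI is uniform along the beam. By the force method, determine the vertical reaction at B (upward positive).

R_B = 76.61 kN

Choose R_B as the redundant. The primary structure is the cantilever fixed at A.
Free-end deflection of the primary structure under the applied loading (downward +):
  point load 111 at a = 1: Pa²(3L − a)/(6EI) = 536.5/EI
  UDL 20: wL⁴/(8EI) = 25000/EI
  δ_0 = 25536/EI
Flexibility coefficient — unit upward force at B: δ_{BB} = L³/(3EI) = 333.3/EI.
The prop prevents deflection at B: R_B = δ_0/δ_{BB} = 25536/333.3 = 76.61 kN.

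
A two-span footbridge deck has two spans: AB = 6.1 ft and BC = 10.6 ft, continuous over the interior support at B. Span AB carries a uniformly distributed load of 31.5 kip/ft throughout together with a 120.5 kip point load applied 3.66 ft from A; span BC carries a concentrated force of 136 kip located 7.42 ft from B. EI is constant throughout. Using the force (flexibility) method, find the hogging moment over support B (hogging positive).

Release continuity at B by inserting a hinge; the redundant is the internal moment M_B. The primary structure is two simply-supported spans AB and BC.
End slopes at the hinge B, treating each span as simply supported:
  span AB: UDL 31.5: wL³/(24EI) = 297.9/EI
  span AB: point load 120.5 at a = 3.66: Pab(L + a)/(6LEI) = 287/EI
  span BC: point load 136 at a = 7.42: Pab(L + b)/(6LEI) = 695.3/EI
  relative rotation θ_0 = (584.9 + 695.3)/EI = 1280/EI
A unit hogging moment at B produces rotation L₁/(3EI) + L₂/(3EI) = 5.567/EI.
Compatibility: M_B·(L₁+L₂)/(3EI) = θ_0, giving M_B = 230 kip·ft (hogging).

M_B = 230 kip·ft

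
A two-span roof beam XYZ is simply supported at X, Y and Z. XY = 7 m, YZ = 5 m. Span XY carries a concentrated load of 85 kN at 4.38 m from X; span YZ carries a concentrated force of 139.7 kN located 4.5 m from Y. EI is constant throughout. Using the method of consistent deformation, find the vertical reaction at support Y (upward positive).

R_Y = 94.75 kN

Take M_Y as the redundant. Released structure: two simple spans XY and YZ with a hinge at Y.
Discontinuity in slope at Y on the released structure — sum the simple-span end rotations:
  span XY: point load 85 at a = 4.38: Pab(L + a)/(6LEI) = 264.3/EI
  span YZ: point load 139.7 at a = 4.5: Pab(L + b)/(6LEI) = 57.63/EI
  relative rotation θ_0 = (264.3 + 57.63)/EI = 321.9/EI
A unit hogging moment at Y produces rotation L₁/(3EI) + L₂/(3EI) = 4/EI.
Compatibility: M_Y·(L₁+L₂)/(3EI) = θ_0, giving M_Y = 80.48 kN·m (hogging).
Span XY, ΣM about X with M_Y applied at Y: R_Y^{XY}·7 = 372.3 + 80.48, so R_Y^{XY} = 64.68 kN and R_X = 85 − 64.68 = 20.32 kN.
Span YZ, ΣM about Z: R_Y^{YZ}·5 = 69.85 + 80.48, so R_Y^{YZ} = 30.07 kN and R_Z = 139.7 − 30.07 = 109.6 kN.
R_Y = 64.68 + 30.07 = 94.75 kN.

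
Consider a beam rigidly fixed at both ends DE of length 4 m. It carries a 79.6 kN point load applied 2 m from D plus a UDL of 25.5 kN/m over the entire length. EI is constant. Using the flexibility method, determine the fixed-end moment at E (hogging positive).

M_E = 73.8 kN·m

Take the two fixed-end moments M_D, M_E as redundants; the released structure is the simple span DE.
Simple-span end rotations at D and E under the given loads:
  at D: point load 79.6 at a = 2: Pab(L + b)/(6LEI) = 79.6/EI
  at E: point load 79.6 at a = 2: Pab(L + a)/(6LEI) = 79.6/EI
  at D: UDL 25.5: wL³/(24EI) = 68/EI
  at E: UDL 25.5: wL³/(24EI) = 68/EI
  θ_D0 = 147.6/EI,  θ_E0 = 147.6/EI
Flexibility coefficients: a unit moment at one end gives L/(3EI) there and L/(6EI) at the far end, so f₁₁ = f₂₂ = 1.333/EI and f₁₂ = f₂₁ = 0.6667/EI.
Compatibility — zero rotation at each built-in end:
  1.333 M_D + 0.6667 M_E = 147.6
  0.6667 M_D + 1.333 M_E = 147.6
Solving the pair gives M_D = 73.8 kN·m and M_E = 73.8 kN·m (hogging).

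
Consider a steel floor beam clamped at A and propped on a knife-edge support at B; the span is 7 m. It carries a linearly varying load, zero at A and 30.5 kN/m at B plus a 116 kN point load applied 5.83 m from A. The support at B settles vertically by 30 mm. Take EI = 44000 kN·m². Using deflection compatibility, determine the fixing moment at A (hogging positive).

Release the roller at B. Primary structure: cantilever fixed at A.
Primary-structure tip deflection at B by superposition:
  triangular load, peak 30.5 at the free end: 11w₀L⁴/(120EI) = 6713/EI
  point load 116 at a = 5.83: Pa²(3L − a)/(6EI) = 9968/EI
  δ_0 = 16681/EI
Tip deflection under a unit load at B: L³/(3EI) = 114.3/EI.
With EI = 44000 kN·m²: δ_0 = 0.37912 m and δ_{BB} = 0.002598 m/kN.
Compatibility — the beam at B must follow the support down by 0.03 m: δ_0 − R_B·δ_{BB} = 0.03, so R_B = (0.37912 − 0.03)/0.002598 = 134.4 kN.
Moment equilibrium about A: M_A = Σ(load moments about A) − R_B·L = 1174 − 134.4×7 = 234 kN·m.

M_A = 234 kN·m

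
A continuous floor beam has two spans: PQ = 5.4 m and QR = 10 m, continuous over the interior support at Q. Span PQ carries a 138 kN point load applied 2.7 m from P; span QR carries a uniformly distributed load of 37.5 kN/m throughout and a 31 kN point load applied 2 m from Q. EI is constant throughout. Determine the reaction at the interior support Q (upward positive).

R_Q = 390.3 kN

Insert a hinge at Q; M_Q is the redundant, and each span becomes simply supported.
Rotations at Q on the released spans (each span's end-slope, ×1/EI):
  span PQ: point load 138 at a = 2.7: Pab(L + a)/(6LEI) = 251.5/EI
  span QR: UDL 37.5: wL³/(24EI) = 1562/EI
  span QR: point load 31 at a = 2: Pab(L + b)/(6LEI) = 148.8/EI
  relative rotation θ_0 = (251.5 + 1711)/EI = 1963/EI
A unit hogging moment at Q produces rotation L₁/(3EI) + L₂/(3EI) = 5.133/EI.
Slope continuity at Q: θ_0 = M_Q·5.133/EI, so M_Q = 1963/5.133 = 382.4 kN·m (hogging).
Span PQ, ΣM about P with M_Q applied at Q: R_Q^{PQ}·5.4 = 372.6 + 382.4, so R_Q^{PQ} = 139.8 kN and R_P = 138 − 139.8 = -1.808 kN.
Span QR, ΣM about R: R_Q^{QR}·10 = 2123 + 382.4, so R_Q^{QR} = 250.5 kN and R_R = 406 − 250.5 = 155.5 kN.
R_Q = 139.8 + 250.5 = 390.3 kN.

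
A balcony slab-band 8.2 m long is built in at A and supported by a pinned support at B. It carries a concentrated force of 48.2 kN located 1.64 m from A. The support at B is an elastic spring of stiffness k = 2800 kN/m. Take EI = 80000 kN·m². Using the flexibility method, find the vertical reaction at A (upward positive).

Release the roller at B. Primary structure: cantilever fixed at A.
Free-end deflection of the primary structure under the applied loading (downward +):
  point load 48.2 at a = 1.64: Pa²(3L − a)/(6EI) = 496.1/EI
Tip deflection under a unit load at B: L³/(3EI) = 183.8/EI.
With EI = 80000 kN·m²: δ_0 = 0.006201 m and δ_{BB} = 0.002297 m/kN.
Compatibility — the spring shortens by R_B/k under the reaction it provides: δ_0 − R_B·δ_{BB} = R_B/k. With 1/k = 0.000357 m/kN, R_B = δ_0 / (δ_{BB} + 1/k) = 0.006201 / (0.002297 + 0.000357) = 2.336 kN.
Vertical equilibrium: R_A = ΣP − R_B = 48.2 − 2.336 = 45.86 kN.

R_A = 45.86 kN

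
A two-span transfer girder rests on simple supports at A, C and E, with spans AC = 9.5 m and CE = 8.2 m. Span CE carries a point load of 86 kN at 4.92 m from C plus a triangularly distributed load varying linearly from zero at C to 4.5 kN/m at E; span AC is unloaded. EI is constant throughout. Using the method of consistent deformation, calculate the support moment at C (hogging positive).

M_C = 63.06 kN·m

Take M_C as the redundant. Released structure: two simple spans AC and CE with a hinge at C.
Discontinuity in slope at C on the released structure — sum the simple-span end rotations:
  span CE: point load 86 at a = 4.92: Pab(L + b)/(6LEI) = 323.8/EI
  span CE: triangular load, peak 4.5: 7w₀L³/(360EI) = 48.24/EI
  relative rotation θ_0 = (0 + 372.1)/EI = 372.1/EI
A unit hogging moment at C produces rotation L₁/(3EI) + L₂/(3EI) = 5.9/EI.
Compatibility: M_C·(L₁+L₂)/(3EI) = θ_0, giving M_C = 63.06 kN·m (hogging).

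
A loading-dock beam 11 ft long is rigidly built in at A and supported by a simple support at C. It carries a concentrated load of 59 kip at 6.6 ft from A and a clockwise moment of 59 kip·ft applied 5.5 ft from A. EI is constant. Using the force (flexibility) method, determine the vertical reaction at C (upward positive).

Release the roller at C. Primary structure: cantilever fixed at A.
Deflection at C on the released cantilever, summing each load's contribution:
  point load 59 at a = 6.6: Pa²(3L − a)/(6EI) = 11308/EI
  clockwise couple 59 at a = 5.5: M₀a(2L − a)/(2EI) = 2677/EI
  δ_0 = 13985/EI
Flexibility coefficient — unit upward force at C: δ_{CC} = L³/(3EI) = 443.7/EI.
The prop prevents deflection at C: R_C = δ_0/δ_{CC} = 13985/443.7 = 31.52 kip.

R_C = 31.52 kip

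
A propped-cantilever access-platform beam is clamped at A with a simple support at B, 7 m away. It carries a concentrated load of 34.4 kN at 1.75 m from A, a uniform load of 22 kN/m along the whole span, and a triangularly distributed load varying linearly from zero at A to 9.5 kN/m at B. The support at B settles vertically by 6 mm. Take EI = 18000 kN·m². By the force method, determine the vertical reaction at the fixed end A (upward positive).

Take the reaction at B as the redundant and release it; the primary structure is a cantilever fixed at A.
Downward deflection at the released point B due to the loads:
  point load 34.4 at a = 1.75: Pa²(3L − a)/(6EI) = 338/EI
  UDL 22: wL⁴/(8EI) = 6603/EI
  triangular load, peak 9.5 at the free end: 11w₀L⁴/(120EI) = 2091/EI
  δ_0 = 9032/EI
Tip deflection under a unit load at B: L³/(3EI) = 114.3/EI.
With EI = 18000 kN·m²: δ_0 = 0.50176 m and δ_{BB} = 0.006352 m/kN.
Compatibility — the beam at B must follow the support down by 0.006 m: δ_0 − R_B·δ_{BB} = 0.006, so R_B = (0.50176 − 0.006)/0.006352 = 78.05 kN.
Vertical equilibrium: R_A = ΣP − R_B = 221.7 − 78.05 = 143.6 kN.

R_A = 143.6 kN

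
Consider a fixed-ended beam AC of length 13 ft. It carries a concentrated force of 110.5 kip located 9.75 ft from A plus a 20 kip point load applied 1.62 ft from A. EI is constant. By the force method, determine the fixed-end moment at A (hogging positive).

M_A = 92.16 kip·ft

Take the two fixed-end moments M_A, M_C as redundants; the released structure is the simple span AC.
On the primary (simply-supported) span, the end slopes from the loading are:
  at A: point load 110.5 at a = 9.75: Pab(L + b)/(6LEI) = 729.5/EI
  at C: point load 110.5 at a = 9.75: Pab(L + a)/(6LEI) = 1021/EI
  at A: point load 20 at a = 1.62: Pab(L + b)/(6LEI) = 115.2/EI
  at C: point load 20 at a = 1.62: Pab(L + a)/(6LEI) = 69.11/EI
  θ_A0 = 844.7/EI,  θ_C0 = 1090/EI
Flexibility coefficients: a unit moment at one end gives L/(3EI) there and L/(6EI) at the far end, so f₁₁ = f₂₂ = 4.333/EI and f₁₂ = f₂₁ = 2.167/EI.
Compatibility — zero rotation at each built-in end:
  4.333 M_A + 2.167 M_C = 844.7
  2.167 M_A + 4.333 M_C = 1090
Solving the pair gives M_A = 92.16 kip·ft and M_C = 205.5 kip·ft (hogging).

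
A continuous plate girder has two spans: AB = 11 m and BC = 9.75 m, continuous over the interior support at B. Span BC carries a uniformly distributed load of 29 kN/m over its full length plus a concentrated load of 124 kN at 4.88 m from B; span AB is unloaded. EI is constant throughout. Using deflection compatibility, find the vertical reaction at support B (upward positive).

R_B = 255.2 kN

Take M_B as the redundant. Released structure: two simple spans AB and BC with a hinge at B.
Rotations at B on the released spans (each span's end-slope, ×1/EI):
  span BC: UDL 29: wL³/(24EI) = 1120/EI
  span BC: point load 124 at a = 4.88: Pab(L + b)/(6LEI) = 736.5/EI
  relative rotation θ_0 = (0 + 1856)/EI = 1856/EI
A unit hogging moment at B produces rotation L₁/(3EI) + L₂/(3EI) = 6.917/EI.
Slope continuity at B: θ_0 = M_B·6.917/EI, so M_B = 1856/6.917 = 268.4 kN·m (hogging).
Span AB, ΣM about A with M_B applied at B: R_B^{AB}·11 = 0 + 268.4, so R_B^{AB} = 24.4 kN and R_A = 0 − 24.4 = -24.4 kN.
Span BC, ΣM about C: R_B^{BC}·9.75 = 1982 + 268.4, so R_B^{BC} = 230.8 kN and R_C = 406.8 − 230.8 = 175.9 kN.
R_B = 24.4 + 230.8 = 255.2 kN.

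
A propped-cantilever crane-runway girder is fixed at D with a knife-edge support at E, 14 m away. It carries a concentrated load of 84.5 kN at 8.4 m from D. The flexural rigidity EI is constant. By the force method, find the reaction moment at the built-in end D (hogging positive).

Take the reaction at E as the redundant and release it; the primary structure is a cantilever fixed at D.
Deflection at E on the released cantilever, summing each load's contribution:
  point load 84.5 at a = 8.4: Pa²(3L − a)/(6EI) = 33389/EI
Tip deflection under a unit load at E: L³/(3EI) = 914.7/EI.
Compatibility at E: δ_0 − R_E·δ_{EE} = 0, so R_E = 33389/914.7 = 36.5 kN.
Moment equilibrium about D: M_D = Σ(load moments about D) − R_E·L = 709.8 − 36.5×14 = 198.7 kN·m.

M_D = 198.7 kN·m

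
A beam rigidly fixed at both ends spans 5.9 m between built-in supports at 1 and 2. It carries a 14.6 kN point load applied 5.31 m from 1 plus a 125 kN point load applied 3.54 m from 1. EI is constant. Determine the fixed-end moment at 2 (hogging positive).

M_2 = 113.2 kN·m

Take the two fixed-end moments M_1, M_2 as redundants; the released structure is the simple span 12.
Simple-span end rotations at 1 and 2 under the given loads:
  at 1: point load 14.6 at a = 5.31: Pab(L + b)/(6LEI) = 8.386/EI
  at 2: point load 14.6 at a = 5.31: Pab(L + a)/(6LEI) = 14.48/EI
  at 1: point load 125 at a = 3.54: Pab(L + b)/(6LEI) = 243.7/EI
  at 2: point load 125 at a = 3.54: Pab(L + a)/(6LEI) = 278.5/EI
  θ_10 = 252.1/EI,  θ_20 = 293/EI
Flexibility coefficients: a unit moment at one end gives L/(3EI) there and L/(6EI) at the far end, so f₁₁ = f₂₂ = 1.967/EI and f₁₂ = f₂₁ = 0.9833/EI.
Compatibility — zero rotation at each built-in end:
  1.967 M_1 + 0.9833 M_2 = 252.1
  0.9833 M_1 + 1.967 M_2 = 293
Solving the pair gives M_1 = 71.58 kN·m and M_2 = 113.2 kN·m (hogging).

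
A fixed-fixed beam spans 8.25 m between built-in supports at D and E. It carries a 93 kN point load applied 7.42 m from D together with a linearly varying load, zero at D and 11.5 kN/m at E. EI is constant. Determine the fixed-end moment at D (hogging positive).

M_D = 33.08 kN·m

Take the two fixed-end moments M_D, M_E as redundants; the released structure is the simple span DE.
End rotations of the released simple span under the applied load (×1/EI):
  at D: point load 93 at a = 7.42: Pab(L + b)/(6LEI) = 105.1/EI
  at E: point load 93 at a = 7.42: Pab(L + a)/(6LEI) = 181.3/EI
  at D: triangular load, peak 11.5: 7w₀L³/(360EI) = 125.6/EI
  at E: triangular load, peak 11.5: w₀L³/(45EI) = 143.5/EI
  θ_D0 = 230.6/EI,  θ_E0 = 324.8/EI
Flexibility coefficients: a unit moment at one end gives L/(3EI) there and L/(6EI) at the far end, so f₁₁ = f₂₂ = 2.75/EI and f₁₂ = f₂₁ = 1.375/EI.
Compatibility — zero rotation at each built-in end:
  2.75 M_D + 1.375 M_E = 230.6
  1.375 M_D + 2.75 M_E = 324.8
Solving the pair gives M_D = 33.08 kN·m and M_E = 101.6 kN·m (hogging).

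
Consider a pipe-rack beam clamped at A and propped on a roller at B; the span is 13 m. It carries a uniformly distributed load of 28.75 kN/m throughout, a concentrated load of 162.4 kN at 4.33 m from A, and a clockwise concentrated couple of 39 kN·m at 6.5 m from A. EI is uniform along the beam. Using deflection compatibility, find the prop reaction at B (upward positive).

Choose R_B as the redundant. The primary structure is the cantilever fixed at A.
Primary-structure tip deflection at B by superposition:
  UDL 28.75: wL⁴/(8EI) = 102641/EI
  point load 162.4 at a = 4.33: Pa²(3L − a)/(6EI) = 17594/EI
  clockwise couple 39 at a = 6.5: M₀a(2L − a)/(2EI) = 2472/EI
  δ_0 = 122707/EI
Tip deflection under a unit load at B: L³/(3EI) = 732.3/EI.
The prop prevents deflection at B: R_B = δ_0/δ_{BB} = 122707/732.3 = 167.6 kN.

R_B = 167.6 kN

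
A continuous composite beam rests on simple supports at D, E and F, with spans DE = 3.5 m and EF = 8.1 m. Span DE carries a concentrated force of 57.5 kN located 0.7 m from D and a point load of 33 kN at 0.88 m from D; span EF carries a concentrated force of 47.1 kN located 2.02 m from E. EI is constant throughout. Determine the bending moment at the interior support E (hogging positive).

M_E = 53.58 kN·m

Release continuity at E by inserting a hinge; the redundant is the internal moment M_E. The primary structure is two simply-supported spans DE and EF.
Rotations at E on the released spans (each span's end-slope, ×1/EI):
  span DE: point load 57.5 at a = 0.7: Pab(L + a)/(6LEI) = 22.54/EI
  span DE: point load 33 at a = 0.88: Pab(L + a)/(6LEI) = 15.87/EI
  span EF: point load 47.1 at a = 2.02: Pab(L + b)/(6LEI) = 168.8/EI
  relative rotation θ_0 = (38.41 + 168.8)/EI = 207.2/EI
A unit hogging moment at E produces rotation L₁/(3EI) + L₂/(3EI) = 3.867/EI.
Compatibility: M_E·(L₁+L₂)/(3EI) = θ_0, giving M_E = 53.58 kN·m (hogging).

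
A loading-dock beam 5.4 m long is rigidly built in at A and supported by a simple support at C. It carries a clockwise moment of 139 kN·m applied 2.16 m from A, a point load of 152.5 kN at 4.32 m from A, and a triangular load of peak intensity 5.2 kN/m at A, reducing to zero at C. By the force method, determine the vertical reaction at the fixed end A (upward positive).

Choose R_C as the redundant. The primary structure is the cantilever fixed at A.
Deflection at C on the released cantilever, summing each load's contribution:
  clockwise couple 139 at a = 2.16: M₀a(2L − a)/(2EI) = 1297/EI
  point load 152.5 at a = 4.32: Pa²(3L − a)/(6EI) = 5635/EI
  triangular load, peak 5.2 at the fixed end: w₀L⁴/(30EI) = 147.4/EI
  δ_0 = 7080/EI
Tip deflection under a unit load at C: L³/(3EI) = 52.49/EI.
Compatibility at C: δ_0 − R_C·δ_{CC} = 0, so R_C = 7080/52.49 = 134.9 kN.
Vertical equilibrium: R_A = ΣP − R_C = 166.5 − 134.9 = 31.66 kN.

R_A = 31.66 kN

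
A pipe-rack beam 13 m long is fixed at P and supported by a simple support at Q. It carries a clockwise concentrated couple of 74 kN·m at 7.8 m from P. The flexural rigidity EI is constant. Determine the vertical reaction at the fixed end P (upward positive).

R_P = -7.172 kN

Remove the prop at Q; the released (primary) structure is a cantilever built in at P.
Free-end deflection of the primary structure under the applied loading (downward +):
  clockwise couple 74 at a = 7.8: M₀a(2L − a)/(2EI) = 5253/EI
Tip deflection under a unit load at Q: L³/(3EI) = 732.3/EI.
Compatibility at Q: δ_0 − R_Q·δ_{QQ} = 0, so R_Q = 5253/732.3 = 7.172 kN.
Vertical equilibrium: R_P = ΣP − R_Q = 0 − 7.172 = -7.172 kN.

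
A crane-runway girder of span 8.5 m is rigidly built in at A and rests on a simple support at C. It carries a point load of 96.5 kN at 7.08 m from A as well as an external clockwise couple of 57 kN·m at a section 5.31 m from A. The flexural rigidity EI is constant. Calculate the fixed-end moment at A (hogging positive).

M_A = 50.15 kN·m

Remove the prop at C; the released (primary) structure is a cantilever built in at A.
Free-end deflection of the primary structure under the applied loading (downward +):
  point load 96.5 at a = 7.08: Pa²(3L − a)/(6EI) = 14850/EI
  clockwise couple 57 at a = 5.31: M₀a(2L − a)/(2EI) = 1769/EI
  δ_0 = 16619/EI
Tip deflection under a unit load at C: L³/(3EI) = 204.7/EI.
Compatibility at C: δ_0 − R_C·δ_{CC} = 0, so R_C = 16619/204.7 = 81.19 kN.
Moment equilibrium about A: M_A = Σ(load moments about A) − R_C·L = 740.2 − 81.19×8.5 = 50.15 kN·m.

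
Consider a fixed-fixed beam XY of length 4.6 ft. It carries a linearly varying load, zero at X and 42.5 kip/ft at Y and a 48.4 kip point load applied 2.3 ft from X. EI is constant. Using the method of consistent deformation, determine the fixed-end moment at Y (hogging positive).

M_Y = 72.8 kip·ft

Release both end moments; the primary structure is a simply-supported span XY with redundants M_X and M_Y.
On the primary (simply-supported) span, the end slopes from the loading are:
  at X: triangular load, peak 42.5: 7w₀L³/(360EI) = 80.44/EI
  at Y: triangular load, peak 42.5: w₀L³/(45EI) = 91.93/EI
  at X: point load 48.4 at a = 2.3: Pab(L + b)/(6LEI) = 64.01/EI
  at Y: point load 48.4 at a = 2.3: Pab(L + a)/(6LEI) = 64.01/EI
  θ_X0 = 144.4/EI,  θ_Y0 = 155.9/EI
Flexibility coefficients: a unit moment at one end gives L/(3EI) there and L/(6EI) at the far end, so f₁₁ = f₂₂ = 1.533/EI and f₁₂ = f₂₁ = 0.7667/EI.
Compatibility — zero rotation at each built-in end:
  1.533 M_X + 0.7667 M_Y = 144.4
  0.7667 M_X + 1.533 M_Y = 155.9
Solving the pair gives M_X = 57.81 kip·ft and M_Y = 72.8 kip·ft (hogging).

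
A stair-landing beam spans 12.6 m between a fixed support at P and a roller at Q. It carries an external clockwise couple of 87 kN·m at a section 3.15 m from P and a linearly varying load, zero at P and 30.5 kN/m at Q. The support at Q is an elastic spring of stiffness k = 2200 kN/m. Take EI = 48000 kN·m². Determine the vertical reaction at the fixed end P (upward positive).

Take the reaction at Q as the redundant and release it; the primary structure is a cantilever fixed at P.
Downward deflection at the released point Q due to the loads:
  clockwise couple 87 at a = 3.15: M₀a(2L − a)/(2EI) = 3021/EI
  triangular load, peak 30.5 at the free end: 11w₀L⁴/(120EI) = 70468/EI
  δ_0 = 73490/EI
Flexibility coefficient — unit upward force at Q: δ_{QQ} = L³/(3EI) = 666.8/EI.
With EI = 48000 kN·m²: δ_0 = 1.531 m and δ_{QQ} = 0.013892 m/kN.
Compatibility — the spring shortens by R_Q/k under the reaction it provides: δ_0 − R_Q·δ_{QQ} = R_Q/k. With 1/k = 0.000455 m/kN, R_Q = δ_0 / (δ_{QQ} + 1/k) = 1.531 / (0.013892 + 0.000455) = 106.7 kN.
Vertical equilibrium: R_P = ΣP − R_Q = 192.2 − 106.7 = 85.43 kN.

R_P = 85.43 kN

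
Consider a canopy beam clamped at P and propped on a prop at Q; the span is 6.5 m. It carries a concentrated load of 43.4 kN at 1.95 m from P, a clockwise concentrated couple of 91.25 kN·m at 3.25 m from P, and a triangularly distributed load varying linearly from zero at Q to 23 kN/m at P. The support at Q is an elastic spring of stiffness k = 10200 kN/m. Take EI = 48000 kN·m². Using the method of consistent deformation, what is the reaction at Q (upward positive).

Choose R_Q as the redundant. The primary structure is the cantilever fixed at P.
Downward deflection at the released point Q due to the loads:
  point load 43.4 at a = 1.95: Pa²(3L − a)/(6EI) = 482.7/EI
  clockwise couple 91.25 at a = 3.25: M₀a(2L − a)/(2EI) = 1446/EI
  triangular load, peak 23 at the fixed end: w₀L⁴/(30EI) = 1369/EI
  δ_0 = 3297/EI
Flexibility coefficient — unit upward force at Q: δ_{QQ} = L³/(3EI) = 91.54/EI.
With EI = 48000 kN·m²: δ_0 = 0.068687 m and δ_{QQ} = 0.001907 m/kN.
Compatibility — the spring shortens by R_Q/k under the reaction it provides: δ_0 − R_Q·δ_{QQ} = R_Q/k. With 1/k = 0.000098 m/kN, R_Q = δ_0 / (δ_{QQ} + 1/k) = 0.068687 / (0.001907 + 0.000098) = 34.26 kN.

R_Q = 34.26 kN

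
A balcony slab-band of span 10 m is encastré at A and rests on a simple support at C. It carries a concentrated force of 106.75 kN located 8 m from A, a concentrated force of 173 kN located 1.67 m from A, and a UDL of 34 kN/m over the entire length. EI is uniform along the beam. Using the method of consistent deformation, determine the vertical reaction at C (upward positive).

Remove the prop at C; the released (primary) structure is a cantilever built in at A.
Deflection at C on the released cantilever, summing each load's contribution:
  point load 106.75 at a = 8: Pa²(3L − a)/(6EI) = 25051/EI
  point load 173 at a = 1.67: Pa²(3L − a)/(6EI) = 2278/EI
  UDL 34: wL⁴/(8EI) = 42500/EI
  δ_0 = 69829/EI
Flexibility coefficient — unit upward force at C: δ_{CC} = L³/(3EI) = 333.3/EI.
Compatibility at C: δ_0 − R_C·δ_{CC} = 0, so R_C = 69829/333.3 = 209.5 kN.

R_C = 209.5 kN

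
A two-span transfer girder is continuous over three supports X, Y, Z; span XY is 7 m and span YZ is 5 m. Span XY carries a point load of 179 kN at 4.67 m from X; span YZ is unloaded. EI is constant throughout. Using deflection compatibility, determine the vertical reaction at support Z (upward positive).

Release continuity at Y by inserting a hinge; the redundant is the internal moment M_Y. The primary structure is two simply-supported spans XY and YZ.
Discontinuity in slope at Y on the released structure — sum the simple-span end rotations:
  span XY: point load 179 at a = 4.67: Pab(L + a)/(6LEI) = 541.2/EI
  relative rotation θ_0 = (541.2 + 0)/EI = 541.2/EI
A unit hogging moment at Y produces rotation L₁/(3EI) + L₂/(3EI) = 4/EI.
Compatibility: M_Y·(L₁+L₂)/(3EI) = θ_0, giving M_Y = 135.3 kN·m (hogging).
Span YZ, ΣM about Z: R_Y^{YZ}·5 = 0 + 135.3, so R_Y^{YZ} = 27.06 kN and R_Z = 0 − 27.06 = -27.06 kN.

R_Z = -27.06 kN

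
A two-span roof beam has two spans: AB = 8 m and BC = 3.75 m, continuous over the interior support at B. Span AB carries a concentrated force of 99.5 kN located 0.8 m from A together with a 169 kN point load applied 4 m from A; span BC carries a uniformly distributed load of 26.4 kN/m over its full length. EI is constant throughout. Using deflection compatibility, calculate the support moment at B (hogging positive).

M_B = 214.2 kN·m

Take M_B as the redundant. Released structure: two simple spans AB and BC with a hinge at B.
Discontinuity in slope at B on the released structure — sum the simple-span end rotations:
  span AB: point load 99.5 at a = 0.8: Pab(L + a)/(6LEI) = 105.1/EI
  span AB: point load 169 at a = 4: Pab(L + a)/(6LEI) = 676/EI
  span BC: UDL 26.4: wL³/(24EI) = 58.01/EI
  relative rotation θ_0 = (781.1 + 58.01)/EI = 839.1/EI
A unit hogging moment at B produces rotation L₁/(3EI) + L₂/(3EI) = 3.917/EI.
Slope continuity at B: θ_0 = M_B·3.917/EI, so M_B = 839.1/3.917 = 214.2 kN·m (hogging).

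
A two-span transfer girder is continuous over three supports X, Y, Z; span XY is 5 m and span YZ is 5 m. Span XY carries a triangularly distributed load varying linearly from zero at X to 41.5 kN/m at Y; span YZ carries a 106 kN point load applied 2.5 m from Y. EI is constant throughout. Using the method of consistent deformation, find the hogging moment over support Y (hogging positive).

Insert a hinge at Y; M_Y is the redundant, and each span becomes simply supported.
End slopes at the hinge Y, treating each span as simply supported:
  span XY: triangular load, peak 41.5: w₀L³/(45EI) = 115.3/EI
  span YZ: point load 106 at a = 2.5: Pab(L + b)/(6LEI) = 165.6/EI
  relative rotation θ_0 = (115.3 + 165.6)/EI = 280.9/EI
A unit hogging moment at Y produces rotation L₁/(3EI) + L₂/(3EI) = 3.333/EI.
Slope continuity at Y: θ_0 = M_Y·3.333/EI, so M_Y = 280.9/3.333 = 84.27 kN·m (hogging).

M_Y = 84.27 kN·m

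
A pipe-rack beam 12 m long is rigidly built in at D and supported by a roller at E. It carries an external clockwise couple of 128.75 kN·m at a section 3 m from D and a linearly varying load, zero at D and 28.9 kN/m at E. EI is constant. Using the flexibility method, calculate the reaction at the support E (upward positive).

Choose R_E as the redundant. The primary structure is the cantilever fixed at D.
Downward deflection at the released point E due to the loads:
  clockwise couple 128.75 at a = 3: M₀a(2L − a)/(2EI) = 4056/EI
  triangular load, peak 28.9 at the free end: 11w₀L⁴/(120EI) = 54933/EI
  δ_0 = 58989/EI
Flexibility coefficient — unit upward force at E: δ_{EE} = L³/(3EI) = 576/EI.
Compatibility at E: δ_0 − R_E·δ_{EE} = 0, so R_E = 58989/576 = 102.4 kN.

R_E = 102.4 kN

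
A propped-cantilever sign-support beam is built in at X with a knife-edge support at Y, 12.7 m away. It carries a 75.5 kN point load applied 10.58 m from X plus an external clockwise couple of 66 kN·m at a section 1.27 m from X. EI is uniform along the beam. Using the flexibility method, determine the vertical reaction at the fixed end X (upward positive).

Take the reaction at Y as the redundant and release it; the primary structure is a cantilever fixed at X.
Primary-structure tip deflection at Y by superposition:
  point load 75.5 at a = 10.58: Pa²(3L − a)/(6EI) = 38763/EI
  clockwise couple 66 at a = 1.27: M₀a(2L − a)/(2EI) = 1011/EI
  δ_0 = 39774/EI
Tip deflection under a unit load at Y: L³/(3EI) = 682.8/EI.
Compatibility at Y: δ_0 − R_Y·δ_{YY} = 0, so R_Y = 39774/682.8 = 58.25 kN.
Vertical equilibrium: R_X = ΣP − R_Y = 75.5 − 58.25 = 17.25 kN.

R_X = 17.25 kN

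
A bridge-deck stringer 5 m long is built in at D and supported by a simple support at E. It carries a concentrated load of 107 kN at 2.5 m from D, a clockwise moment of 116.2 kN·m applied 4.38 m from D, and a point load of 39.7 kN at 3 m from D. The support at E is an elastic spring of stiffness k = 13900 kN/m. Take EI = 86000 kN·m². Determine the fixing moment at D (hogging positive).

Remove the prop at E; the released (primary) structure is a cantilever built in at D.
Downward deflection at the released point E due to the loads:
  point load 107 at a = 2.5: Pa²(3L − a)/(6EI) = 1393/EI
  clockwise couple 116.2 at a = 4.38: M₀a(2L − a)/(2EI) = 1430/EI
  point load 39.7 at a = 3: Pa²(3L − a)/(6EI) = 714.6/EI
  δ_0 = 3538/EI
Flexibility coefficient — unit upward force at E: δ_{EE} = L³/(3EI) = 41.67/EI.
With EI = 86000 kN·m²: δ_0 = 0.041139 m and δ_{EE} = 0.000484 m/kN.
Compatibility — the spring shortens by R_E/k under the reaction it provides: δ_0 − R_E·δ_{EE} = R_E/k. With 1/k = 0.000072 m/kN, R_E = δ_0 / (δ_{EE} + 1/k) = 0.041139 / (0.000484 + 0.000072) = 73.93 kN.
Moment equilibrium about D: M_D = Σ(load moments about D) − R_E·L = 502.8 − 73.93×5 = 133.1 kN·m.

M_D = 133.1 kN·m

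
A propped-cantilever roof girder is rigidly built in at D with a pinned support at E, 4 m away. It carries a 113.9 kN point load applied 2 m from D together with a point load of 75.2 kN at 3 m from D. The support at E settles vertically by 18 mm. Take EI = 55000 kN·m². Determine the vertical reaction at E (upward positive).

R_E = 36.78 kN

Choose R_E as the redundant. The primary structure is the cantilever fixed at D.
Free-end deflection of the primary structure under the applied loading (downward +):
  point load 113.9 at a = 2: Pa²(3L − a)/(6EI) = 759.3/EI
  point load 75.2 at a = 3: Pa²(3L − a)/(6EI) = 1015/EI
  δ_0 = 1775/EI
Tip deflection under a unit load at E: L³/(3EI) = 21.33/EI.
With EI = 55000 kN·m²: δ_0 = 0.032264 m and δ_{EE} = 0.000388 m/kN.
Compatibility — the beam at E must follow the support down by 0.018 m: δ_0 − R_E·δ_{EE} = 0.018, so R_E = (0.032264 − 0.018)/0.000388 = 36.78 kN.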